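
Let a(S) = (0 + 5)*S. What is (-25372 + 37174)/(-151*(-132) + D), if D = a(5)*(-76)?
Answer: 843/1288 ≈ 0.65450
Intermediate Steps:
a(S) = 5*S
D = -1900 (D = (5*5)*(-76) = 25*(-76) = -1900)
(-25372 + 37174)/(-151*(-132) + D) = (-25372 + 37174)/(-151*(-132) - 1900) = 11802/(19932 - 1900) = 11802/18032 = 11802*(1/18032) = 843/1288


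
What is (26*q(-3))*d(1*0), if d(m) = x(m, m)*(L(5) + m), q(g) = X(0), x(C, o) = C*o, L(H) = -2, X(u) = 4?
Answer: 0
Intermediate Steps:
q(g) = 4
d(m) = m²*(-2 + m) (d(m) = (m*m)*(-2 + m) = m²*(-2 + m))
(26*q(-3))*d(1*0) = (26*4)*((1*0)²*(-2 + 1*0)) = 104*(0²*(-2 + 0)) = 104*(0*(-2)) = 104*0 = 0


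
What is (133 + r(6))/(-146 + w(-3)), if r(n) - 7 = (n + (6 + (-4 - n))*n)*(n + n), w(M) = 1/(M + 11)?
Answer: 608/1167 ≈ 0.52099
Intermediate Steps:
w(M) = 1/(11 + M)
r(n) = 7 + 2*n*(n + n*(2 - n)) (r(n) = 7 + (n + (6 + (-4 - n))*n)*(n + n) = 7 + (n + (2 - n)*n)*(2*n) = 7 + (n + n*(2 - n))*(2*n) = 7 + 2*n*(n + n*(2 - n)))
(133 + r(6))/(-146 + w(-3)) = (133 + (7 - 2*6³ + 6*6²))/(-146 + 1/(11 - 3)) = (133 + (7 - 2*216 + 6*36))/(-146 + 1/8) = (133 + (7 - 432 + 216))/(-146 + ⅛) = (133 - 209)/(-1167/8) = -76*(-8/1167) = 608/1167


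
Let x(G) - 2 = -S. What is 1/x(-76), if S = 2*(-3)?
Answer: ⅛ ≈ 0.12500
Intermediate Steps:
S = -6
x(G) = 8 (x(G) = 2 - 1*(-6) = 2 + 6 = 8)
1/x(-76) = 1/8 = ⅛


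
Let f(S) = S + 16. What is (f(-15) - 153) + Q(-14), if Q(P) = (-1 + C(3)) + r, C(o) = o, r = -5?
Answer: -155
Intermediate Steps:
f(S) = 16 + S
Q(P) = -3 (Q(P) = (-1 + 3) - 5 = 2 - 5 = -3)
(f(-15) - 153) + Q(-14) = ((16 - 15) - 153) - 3 = (1 - 153) - 3 = -152 - 3 = -155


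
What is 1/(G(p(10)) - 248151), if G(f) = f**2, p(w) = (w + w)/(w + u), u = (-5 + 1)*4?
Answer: -9/2233259 ≈ -4.0300e-6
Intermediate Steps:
u = -16 (u = -4*4 = -16)
p(w) = 2*w/(-16 + w) (p(w) = (w + w)/(w - 16) = (2*w)/(-16 + w) = 2*w/(-16 + w))
1/(G(p(10)) - 248151) = 1/((2*10/(-16 + 10))**2 - 248151) = 1/((2*10/(-6))**2 - 248151) = 1/((2*10*(-1/6))**2 - 248151) = 1/((-10/3)**2 - 248151) = 1/(100/9 - 248151) = 1/(-2233259/9) = -9/2233259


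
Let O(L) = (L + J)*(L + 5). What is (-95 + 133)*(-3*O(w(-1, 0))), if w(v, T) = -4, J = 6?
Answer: -228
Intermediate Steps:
O(L) = (5 + L)*(6 + L) (O(L) = (L + 6)*(L + 5) = (6 + L)*(5 + L) = (5 + L)*(6 + L))
(-95 + 133)*(-3*O(w(-1, 0))) = (-95 + 133)*(-3*(30 + (-4)**2 + 11*(-4))) = 38*(-3*(30 + 16 - 44)) = 38*(-3*2) = 38*(-6) = -228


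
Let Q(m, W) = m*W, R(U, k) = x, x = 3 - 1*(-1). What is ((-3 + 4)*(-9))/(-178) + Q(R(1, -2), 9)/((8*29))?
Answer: 531/2581 ≈ 0.20573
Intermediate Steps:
x = 4 (x = 3 + 1 = 4)
R(U, k) = 4
Q(m, W) = W*m
((-3 + 4)*(-9))/(-178) + Q(R(1, -2), 9)/((8*29)) = ((-3 + 4)*(-9))/(-178) + (9*4)/((8*29)) = (1*(-9))*(-1/178) + 36/232 = -9*(-1/178) + 36*(1/232) = 9/178 + 9/58 = 531/2581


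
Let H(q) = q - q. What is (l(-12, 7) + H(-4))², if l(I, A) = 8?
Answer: 64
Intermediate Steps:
H(q) = 0
(l(-12, 7) + H(-4))² = (8 + 0)² = 8² = 64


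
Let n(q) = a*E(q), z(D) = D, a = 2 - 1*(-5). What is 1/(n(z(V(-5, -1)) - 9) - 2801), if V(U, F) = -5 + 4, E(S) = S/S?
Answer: -1/2794 ≈ -0.00035791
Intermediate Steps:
E(S) = 1
V(U, F) = -1
a = 7 (a = 2 + 5 = 7)
n(q) = 7 (n(q) = 7*1 = 7)
1/(n(z(V(-5, -1)) - 9) - 2801) = 1/(7 - 2801) = 1/(-2794) = -1/2794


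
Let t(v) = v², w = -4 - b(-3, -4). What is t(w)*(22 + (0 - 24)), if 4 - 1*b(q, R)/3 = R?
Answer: -1568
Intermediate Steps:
b(q, R) = 12 - 3*R
w = -28 (w = -4 - (12 - 3*(-4)) = -4 - (12 + 12) = -4 - 1*24 = -4 - 24 = -28)
t(w)*(22 + (0 - 24)) = (-28)²*(22 + (0 - 24)) = 784*(22 - 24) = 784*(-2) = -1568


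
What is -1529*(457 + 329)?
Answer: -1201794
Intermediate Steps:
-1529*(457 + 329) = -1529*786 = -1201794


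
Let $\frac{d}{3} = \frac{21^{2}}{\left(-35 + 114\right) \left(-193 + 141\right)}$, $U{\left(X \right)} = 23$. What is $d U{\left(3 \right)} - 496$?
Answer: $- \frac{2067997}{4108} \approx -503.41$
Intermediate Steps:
$d = - \frac{1323}{4108}$ ($d = 3 \frac{21^{2}}{\left(-35 + 114\right) \left(-193 + 141\right)} = 3 \frac{441}{79 \left(-52\right)} = 3 \frac{441}{-4108} = 3 \cdot 441 \left(- \frac{1}{4108}\right) = 3 \left(- \frac{441}{4108}\right) = - \frac{1323}{4108} \approx -0.32205$)
$d U{\left(3 \right)} - 496 = \left(- \frac{1323}{4108}\right) 23 - 496 = - \frac{30429}{4108} - 496 = - \frac{2067997}{4108}$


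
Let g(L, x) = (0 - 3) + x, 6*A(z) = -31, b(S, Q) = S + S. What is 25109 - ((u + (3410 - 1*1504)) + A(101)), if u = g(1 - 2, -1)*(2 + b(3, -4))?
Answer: 139441/6 ≈ 23240.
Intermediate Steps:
b(S, Q) = 2*S
A(z) = -31/6 (A(z) = (⅙)*(-31) = -31/6)
g(L, x) = -3 + x
u = -32 (u = (-3 - 1)*(2 + 2*3) = -4*(2 + 6) = -4*8 = -32)
25109 - ((u + (3410 - 1*1504)) + A(101)) = 25109 - ((-32 + (3410 - 1*1504)) - 31/6) = 25109 - ((-32 + (3410 - 1504)) - 31/6) = 25109 - ((-32 + 1906) - 31/6) = 25109 - (1874 - 31/6) = 25109 - 1*11213/6 = 25109 - 11213/6 = 139441/6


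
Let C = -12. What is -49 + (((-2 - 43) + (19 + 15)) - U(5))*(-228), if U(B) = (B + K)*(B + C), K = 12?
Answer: -24673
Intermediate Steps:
U(B) = (-12 + B)*(12 + B) (U(B) = (B + 12)*(B - 12) = (12 + B)*(-12 + B) = (-12 + B)*(12 + B))
-49 + (((-2 - 43) + (19 + 15)) - U(5))*(-228) = -49 + (((-2 - 43) + (19 + 15)) - (-144 + 5**2))*(-228) = -49 + ((-45 + 34) - (-144 + 25))*(-228) = -49 + (-11 - 1*(-119))*(-228) = -49 + (-11 + 119)*(-228) = -49 + 108*(-228) = -49 - 24624 = -24673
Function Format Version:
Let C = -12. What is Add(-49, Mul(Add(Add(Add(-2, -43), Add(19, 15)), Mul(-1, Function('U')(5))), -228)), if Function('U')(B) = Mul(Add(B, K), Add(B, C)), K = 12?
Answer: -24673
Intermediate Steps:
Function('U')(B) = Mul(Add(-12, B), Add(12, B)) (Function('U')(B) = Mul(Add(B, 12), Add(B, -12)) = Mul(Add(12, B), Add(-12, B)) = Mul(Add(-12, B), Add(12, B)))
Add(-49, Mul(Add(Add(Add(-2, -43), Add(19, 15)), Mul(-1, Function('U')(5))), -228)) = Add(-49, Mul(Add(Add(Add(-2, -43), Add(19, 15)), Mul(-1, Add(-144, Pow(5, 2)))), -228)) = Add(-49, Mul(Add(Add(-45, 34), Mul(-1, Add(-144, 25))), -228)) = Add(-49, Mul(Add(-11, Mul(-1, -119)), -228)) = Add(-49, Mul(Add(-11, 119), -228)) = Add(-49, Mul(108, -228)) = Add(-49, -24624) = -24673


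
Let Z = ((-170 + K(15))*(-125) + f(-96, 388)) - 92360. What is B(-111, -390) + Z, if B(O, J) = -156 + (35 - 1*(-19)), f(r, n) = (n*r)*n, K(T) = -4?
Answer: -14522936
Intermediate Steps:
f(r, n) = r*n**2
B(O, J) = -102 (B(O, J) = -156 + (35 + 19) = -156 + 54 = -102)
Z = -14522834 (Z = ((-170 - 4)*(-125) - 96*388**2) - 92360 = (-174*(-125) - 96*150544) - 92360 = (21750 - 14452224) - 92360 = -14430474 - 92360 = -14522834)
B(-111, -390) + Z = -102 - 14522834 = -14522936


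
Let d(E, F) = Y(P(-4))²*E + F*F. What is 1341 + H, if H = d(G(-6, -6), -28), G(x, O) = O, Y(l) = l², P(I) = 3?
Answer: 1639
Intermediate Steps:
d(E, F) = F² + 81*E (d(E, F) = (3²)²*E + F*F = 9²*E + F² = 81*E + F² = F² + 81*E)
H = 298 (H = (-28)² + 81*(-6) = 784 - 486 = 298)
1341 + H = 1341 + 298 = 1639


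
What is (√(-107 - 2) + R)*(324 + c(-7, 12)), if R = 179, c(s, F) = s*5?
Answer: 51731 + 289*I*√109 ≈ 51731.0 + 3017.3*I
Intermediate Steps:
c(s, F) = 5*s
(√(-107 - 2) + R)*(324 + c(-7, 12)) = (√(-107 - 2) + 179)*(324 + 5*(-7)) = (√(-109) + 179)*(324 - 35) = (I*√109 + 179)*289 = (179 + I*√109)*289 = 51731 + 289*I*√109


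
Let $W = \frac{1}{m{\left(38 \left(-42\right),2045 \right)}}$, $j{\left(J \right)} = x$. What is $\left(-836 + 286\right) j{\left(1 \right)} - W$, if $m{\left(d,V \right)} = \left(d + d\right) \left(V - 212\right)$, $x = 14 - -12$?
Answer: $- \frac{83668384799}{5850936} \approx -14300.0$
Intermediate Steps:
$x = 26$ ($x = 14 + 12 = 26$)
$j{\left(J \right)} = 26$
$m{\left(d,V \right)} = 2 d \left(-212 + V\right)$
$W = - \frac{1}{5850936}$ ($W = \frac{1}{2 \cdot 38 \left(-42\right) \left(-212 + 2045\right)} = \frac{1}{2 \left(-1596\right) 1833} = \frac{1}{-5850936} = - \frac{1}{5850936} \approx -1.7091 \cdot 10^{-7}$)
$\left(-836 + 286\right) j{\left(1 \right)} - W = \left(-836 + 286\right) 26 - - \frac{1}{5850936} = \left(-550\right) 26 + \frac{1}{5850936} = -14300 + \frac{1}{5850936} = - \frac{83668384799}{5850936}$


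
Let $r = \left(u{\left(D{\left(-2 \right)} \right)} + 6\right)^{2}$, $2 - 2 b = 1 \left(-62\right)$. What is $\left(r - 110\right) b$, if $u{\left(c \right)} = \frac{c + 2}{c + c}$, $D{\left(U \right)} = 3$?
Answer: $- \frac{18232}{9} \approx -2025.8$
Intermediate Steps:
$b = 32$ ($b = 1 - \frac{1 \left(-62\right)}{2} = 1 - -31 = 1 + 31 = 32$)
$u{\left(c \right)} = \frac{2 + c}{2 c}$
$r = \frac{1681}{36}$ ($r = \left(\frac{2 + 3}{2 \cdot 3} + 6\right)^{2} = \left(\frac{1}{2} \cdot \frac{1}{3} \cdot 5 + 6\right)^{2} = \left(\frac{5}{6} + 6\right)^{2} = \left(\frac{41}{6}\right)^{2} = \frac{1681}{36} \approx 46.694$)
$\left(r - 110\right) b = \left(\frac{1681}{36} - 110\right) 32 = \left(- \frac{2279}{36}\right) 32 = - \frac{18232}{9}$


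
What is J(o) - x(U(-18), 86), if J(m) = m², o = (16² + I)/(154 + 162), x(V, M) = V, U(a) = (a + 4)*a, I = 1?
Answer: -25097663/99856 ≈ -251.34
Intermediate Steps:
U(a) = a*(4 + a) (U(a) = (4 + a)*a = a*(4 + a))
o = 257/316 (o = (16² + 1)/(154 + 162) = (256 + 1)/316 = 257*(1/316) = 257/316 ≈ 0.81329)
J(o) - x(U(-18), 86) = (257/316)² - (-18)*(4 - 18) = 66049/99856 - (-18)*(-14) = 66049/99856 - 1*252 = 66049/99856 - 252 = -25097663/99856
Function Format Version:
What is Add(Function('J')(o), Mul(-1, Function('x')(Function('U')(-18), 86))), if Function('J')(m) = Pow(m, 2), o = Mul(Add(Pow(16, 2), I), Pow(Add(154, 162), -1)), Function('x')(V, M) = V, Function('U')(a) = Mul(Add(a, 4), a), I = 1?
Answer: Rational(-25097663, 99856) ≈ -251.34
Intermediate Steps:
Function('U')(a) = Mul(a, Add(4, a)) (Function('U')(a) = Mul(Add(4, a), a) = Mul(a, Add(4, a)))
o = Rational(257, 316) (o = Mul(Add(Pow(16, 2), 1), Pow(Add(154, 162), -1)) = Mul(Add(256, 1), Pow(316, -1)) = Mul(257, Rational(1, 316)) = Rational(257, 316) ≈ 0.81329)
Add(Function('J')(o), Mul(-1, Function('x')(Function('U')(-18), 86))) = Add(Pow(Rational(257, 316), 2), Mul(-1, Mul(-18, Add(4, -18)))) = Add(Rational(66049, 99856), Mul(-1, Mul(-18, -14))) = Add(Rational(66049, 99856), Mul(-1, 252)) = Add(Rational(66049, 99856), -252) = Rational(-25097663, 99856)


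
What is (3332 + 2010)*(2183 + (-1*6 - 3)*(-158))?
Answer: 19257910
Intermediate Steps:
(3332 + 2010)*(2183 + (-1*6 - 3)*(-158)) = 5342*(2183 + (-6 - 3)*(-158)) = 5342*(2183 - 9*(-158)) = 5342*(2183 + 1422) = 5342*3605 = 19257910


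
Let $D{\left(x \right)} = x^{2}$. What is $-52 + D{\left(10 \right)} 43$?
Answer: $4248$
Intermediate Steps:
$-52 + D{\left(10 \right)} 43 = -52 + 10^{2} \cdot 43 = -52 + 100 \cdot 43 = -52 + 4300 = 4248$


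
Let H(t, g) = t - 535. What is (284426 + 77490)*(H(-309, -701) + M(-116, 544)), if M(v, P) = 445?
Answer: -144404484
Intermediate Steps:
H(t, g) = -535 + t
(284426 + 77490)*(H(-309, -701) + M(-116, 544)) = (284426 + 77490)*((-535 - 309) + 445) = 361916*(-844 + 445) = 361916*(-399) = -144404484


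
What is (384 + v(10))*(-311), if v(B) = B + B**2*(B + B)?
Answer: -744534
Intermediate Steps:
v(B) = B + 2*B**3 (v(B) = B + B**2*(2*B) = B + 2*B**3)
(384 + v(10))*(-311) = (384 + (10 + 2*10**3))*(-311) = (384 + (10 + 2*1000))*(-311) = (384 + (10 + 2000))*(-311) = (384 + 2010)*(-311) = 2394*(-311) = -744534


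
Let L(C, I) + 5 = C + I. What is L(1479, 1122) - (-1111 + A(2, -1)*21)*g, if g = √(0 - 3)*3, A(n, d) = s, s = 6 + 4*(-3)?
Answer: 2596 + 3711*I*√3 ≈ 2596.0 + 6427.6*I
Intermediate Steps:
L(C, I) = -5 + C + I (L(C, I) = -5 + (C + I) = -5 + C + I)
s = -6 (s = 6 - 12 = -6)
A(n, d) = -6
g = 3*I*√3 (g = √(-3)*3 = (I*√3)*3 = 3*I*√3 ≈ 5.1962*I)
L(1479, 1122) - (-1111 + A(2, -1)*21)*g = (-5 + 1479 + 1122) - (-1111 - 6*21)*3*I*√3 = 2596 - (-1111 - 126)*3*I*√3 = 2596 - (-1237)*3*I*√3 = 2596 - (-3711)*I*√3 = 2596 + 3711*I*√3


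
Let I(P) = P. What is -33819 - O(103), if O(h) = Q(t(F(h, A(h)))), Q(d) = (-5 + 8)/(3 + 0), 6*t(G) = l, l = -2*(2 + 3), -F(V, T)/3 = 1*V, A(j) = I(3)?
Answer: -33820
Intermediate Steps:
A(j) = 3
F(V, T) = -3*V
l = -10 (l = -2*5 = -10)
t(G) = -5/3 (t(G) = (⅙)*(-10) = -5/3)
Q(d) = 1 (Q(d) = 3/3 = 3*(⅓) = 1)
O(h) = 1
-33819 - O(103) = -33819 - 1*1 = -33819 - 1 = -33820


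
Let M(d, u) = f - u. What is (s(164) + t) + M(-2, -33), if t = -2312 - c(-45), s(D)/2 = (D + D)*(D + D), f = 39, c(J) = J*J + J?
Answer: 210948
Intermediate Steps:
c(J) = J + J² (c(J) = J² + J = J + J²)
M(d, u) = 39 - u
s(D) = 8*D² (s(D) = 2*((D + D)*(D + D)) = 2*((2*D)*(2*D)) = 2*(4*D²) = 8*D²)
t = -4292 (t = -2312 - (-45)*(1 - 45) = -2312 - (-45)*(-44) = -2312 - 1*1980 = -2312 - 1980 = -4292)
(s(164) + t) + M(-2, -33) = (8*164² - 4292) + (39 - 1*(-33)) = (8*26896 - 4292) + (39 + 33) = (215168 - 4292) + 72 = 210876 + 72 = 210948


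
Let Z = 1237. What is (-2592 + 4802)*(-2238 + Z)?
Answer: -2212210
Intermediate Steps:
(-2592 + 4802)*(-2238 + Z) = (-2592 + 4802)*(-2238 + 1237) = 2210*(-1001) = -2212210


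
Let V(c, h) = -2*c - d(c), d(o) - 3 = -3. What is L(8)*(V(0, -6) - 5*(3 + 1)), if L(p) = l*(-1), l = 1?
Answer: 20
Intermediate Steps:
d(o) = 0 (d(o) = 3 - 3 = 0)
L(p) = -1 (L(p) = 1*(-1) = -1)
V(c, h) = -2*c (V(c, h) = -2*c - 1*0 = -2*c + 0 = -2*c)
L(8)*(V(0, -6) - 5*(3 + 1)) = -(-2*0 - 5*(3 + 1)) = -(0 - 5*4) = -(0 - 20) = -1*(-20) = 20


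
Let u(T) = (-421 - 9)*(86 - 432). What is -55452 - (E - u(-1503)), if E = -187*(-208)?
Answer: 54432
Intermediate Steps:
E = 38896
u(T) = 148780 (u(T) = -430*(-346) = 148780)
-55452 - (E - u(-1503)) = -55452 - (38896 - 1*148780) = -55452 - (38896 - 148780) = -55452 - 1*(-109884) = -55452 + 109884 = 54432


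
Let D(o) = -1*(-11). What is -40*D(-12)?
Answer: -440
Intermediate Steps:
D(o) = 11
-40*D(-12) = -40*11 = -440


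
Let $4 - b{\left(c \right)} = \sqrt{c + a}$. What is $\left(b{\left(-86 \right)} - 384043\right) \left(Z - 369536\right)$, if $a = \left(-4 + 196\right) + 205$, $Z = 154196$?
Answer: $82698958260 + 215340 \sqrt{311} \approx 8.2703 \cdot 10^{10}$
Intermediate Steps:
$a = 397$ ($a = 192 + 205 = 397$)
$b{\left(c \right)} = 4 - \sqrt{397 + c}$ ($b{\left(c \right)} = 4 - \sqrt{c + 397} = 4 - \sqrt{397 + c}$)
$\left(b{\left(-86 \right)} - 384043\right) \left(Z - 369536\right) = \left(\left(4 - \sqrt{397 - 86}\right) - 384043\right) \left(154196 - 369536\right) = \left(\left(4 - \sqrt{311}\right) - 384043\right) \left(-215340\right) = \left(-384039 - \sqrt{311}\right) \left(-215340\right) = 82698958260 + 215340 \sqrt{311}$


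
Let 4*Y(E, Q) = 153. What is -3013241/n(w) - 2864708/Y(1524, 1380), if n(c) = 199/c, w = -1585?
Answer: 728445701137/30447 ≈ 2.3925e+7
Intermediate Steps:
Y(E, Q) = 153/4 (Y(E, Q) = (¼)*153 = 153/4)
-3013241/n(w) - 2864708/Y(1524, 1380) = -3013241/(199/(-1585)) - 2864708/153/4 = -3013241/(199*(-1/1585)) - 2864708*4/153 = -3013241/(-199/1585) - 11458832/153 = -3013241*(-1585/199) - 11458832/153 = 4775986985/199 - 11458832/153 = 728445701137/30447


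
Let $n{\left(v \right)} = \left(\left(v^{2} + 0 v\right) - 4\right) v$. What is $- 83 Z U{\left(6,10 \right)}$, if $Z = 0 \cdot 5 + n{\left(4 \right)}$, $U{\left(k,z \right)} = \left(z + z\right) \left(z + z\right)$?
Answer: $-1593600$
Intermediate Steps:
$n{\left(v \right)} = v \left(-4 + v^{2}\right)$ ($n{\left(v \right)} = \left(\left(v^{2} + 0\right) - 4\right) v = \left(v^{2} - 4\right) v = \left(-4 + v^{2}\right) v = v \left(-4 + v^{2}\right)$)
$U{\left(k,z \right)} = 4 z^{2}$ ($U{\left(k,z \right)} = 2 z 2 z = 4 z^{2}$)
$Z = 48$ ($Z = 0 \cdot 5 + 4 \left(-4 + 4^{2}\right) = 0 + 4 \left(-4 + 16\right) = 0 + 4 \cdot 12 = 0 + 48 = 48$)
$- 83 Z U{\left(6,10 \right)} = \left(-83\right) 48 \cdot 4 \cdot 10^{2} = - 3984 \cdot 4 \cdot 100 = \left(-3984\right) 400 = -1593600$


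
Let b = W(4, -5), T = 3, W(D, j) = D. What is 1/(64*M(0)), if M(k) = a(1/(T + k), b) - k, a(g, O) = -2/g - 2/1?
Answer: -1/512 ≈ -0.0019531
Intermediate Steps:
b = 4
a(g, O) = -2 - 2/g (a(g, O) = -2/g - 2*1 = -2/g - 2 = -2 - 2/g)
M(k) = -8 - 3*k (M(k) = (-2 - (6 + 2*k)) - k = (-2 - 2*(3 + k)) - k = (-2 + (-6 - 2*k)) - k = (-8 - 2*k) - k = -8 - 3*k)
1/(64*M(0)) = 1/(64*(-8 - 3*0)) = 1/(64*(-8 + 0)) = 1/(64*(-8)) = 1/(-512) = -1/512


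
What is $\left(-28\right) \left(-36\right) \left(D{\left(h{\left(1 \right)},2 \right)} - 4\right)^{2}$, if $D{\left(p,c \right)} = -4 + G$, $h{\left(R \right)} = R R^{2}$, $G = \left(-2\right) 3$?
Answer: $197568$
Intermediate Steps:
$G = -6$
$h{\left(R \right)} = R^{3}$
$D{\left(p,c \right)} = -10$ ($D{\left(p,c \right)} = -4 - 6 = -10$)
$\left(-28\right) \left(-36\right) \left(D{\left(h{\left(1 \right)},2 \right)} - 4\right)^{2} = \left(-28\right) \left(-36\right) \left(-10 - 4\right)^{2} = 1008 \left(-14\right)^{2} = 1008 \cdot 196 = 197568$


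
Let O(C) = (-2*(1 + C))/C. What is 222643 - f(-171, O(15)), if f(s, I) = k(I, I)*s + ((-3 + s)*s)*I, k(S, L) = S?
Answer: 1428767/5 ≈ 2.8575e+5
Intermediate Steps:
O(C) = (-2 - 2*C)/C
f(s, I) = I*s + I*s*(-3 + s) (f(s, I) = I*s + ((-3 + s)*s)*I = I*s + (s*(-3 + s))*I = I*s + I*s*(-3 + s))
222643 - f(-171, O(15)) = 222643 - (-2 - 2/15)*(-171)*(-2 - 171) = 222643 - (-2 - 2*1/15)*(-171)*(-173) = 222643 - (-2 - 2/15)*(-171)*(-173) = 222643 - (-32)*(-171)*(-173)/15 = 222643 - 1*(-315552/5) = 222643 + 315552/5 = 1428767/5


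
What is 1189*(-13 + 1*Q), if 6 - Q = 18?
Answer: -29725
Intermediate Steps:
Q = -12 (Q = 6 - 1*18 = 6 - 18 = -12)
1189*(-13 + 1*Q) = 1189*(-13 + 1*(-12)) = 1189*(-13 - 12) = 1189*(-25) = -29725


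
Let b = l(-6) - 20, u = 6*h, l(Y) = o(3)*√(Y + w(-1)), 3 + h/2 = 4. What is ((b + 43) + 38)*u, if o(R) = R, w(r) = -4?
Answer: 732 + 36*I*√10 ≈ 732.0 + 113.84*I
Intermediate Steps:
h = 2 (h = -6 + 2*4 = -6 + 8 = 2)
l(Y) = 3*√(-4 + Y) (l(Y) = 3*√(Y - 4) = 3*√(-4 + Y))
u = 12 (u = 6*2 = 12)
b = -20 + 3*I*√10 (b = 3*√(-4 - 6) - 20 = 3*√(-10) - 20 = 3*(I*√10) - 20 = 3*I*√10 - 20 = -20 + 3*I*√10 ≈ -20.0 + 9.4868*I)
((b + 43) + 38)*u = (((-20 + 3*I*√10) + 43) + 38)*12 = ((23 + 3*I*√10) + 38)*12 = (61 + 3*I*√10)*12 = 732 + 36*I*√10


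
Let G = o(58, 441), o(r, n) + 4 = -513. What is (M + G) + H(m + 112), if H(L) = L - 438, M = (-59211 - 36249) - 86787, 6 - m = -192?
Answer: -182892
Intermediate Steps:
m = 198 (m = 6 - 1*(-192) = 6 + 192 = 198)
o(r, n) = -517 (o(r, n) = -4 - 513 = -517)
G = -517
M = -182247 (M = -95460 - 86787 = -182247)
H(L) = -438 + L
(M + G) + H(m + 112) = (-182247 - 517) + (-438 + (198 + 112)) = -182764 + (-438 + 310) = -182764 - 128 = -182892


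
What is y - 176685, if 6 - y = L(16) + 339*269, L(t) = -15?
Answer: -267855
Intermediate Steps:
y = -91170 (y = 6 - (-15 + 339*269) = 6 - (-15 + 91191) = 6 - 1*91176 = 6 - 91176 = -91170)
y - 176685 = -91170 - 176685 = -267855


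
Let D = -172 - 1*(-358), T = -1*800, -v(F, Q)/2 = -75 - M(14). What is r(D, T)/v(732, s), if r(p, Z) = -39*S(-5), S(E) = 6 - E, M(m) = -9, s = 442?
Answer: -13/4 ≈ -3.2500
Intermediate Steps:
v(F, Q) = 132 (v(F, Q) = -2*(-75 - 1*(-9)) = -2*(-75 + 9) = -2*(-66) = 132)
T = -800
D = 186 (D = -172 + 358 = 186)
r(p, Z) = -429 (r(p, Z) = -39*(6 - 1*(-5)) = -39*(6 + 5) = -39*11 = -429)
r(D, T)/v(732, s) = -429/132 = -429*1/132 = -13/4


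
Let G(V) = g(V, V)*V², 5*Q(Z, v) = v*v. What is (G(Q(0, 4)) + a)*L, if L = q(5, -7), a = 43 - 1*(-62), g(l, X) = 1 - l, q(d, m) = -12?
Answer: -123708/125 ≈ -989.66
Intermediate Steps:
Q(Z, v) = v²/5 (Q(Z, v) = (v*v)/5 = v²/5)
G(V) = V²*(1 - V) (G(V) = (1 - V)*V² = V²*(1 - V))
a = 105 (a = 43 + 62 = 105)
L = -12
(G(Q(0, 4)) + a)*L = (((⅕)*4²)²*(1 - 4²/5) + 105)*(-12) = (((⅕)*16)²*(1 - 16/5) + 105)*(-12) = ((16/5)²*(1 - 1*16/5) + 105)*(-12) = (256*(1 - 16/5)/25 + 105)*(-12) = ((256/25)*(-11/5) + 105)*(-12) = (-2816/125 + 105)*(-12) = (10309/125)*(-12) = -123708/125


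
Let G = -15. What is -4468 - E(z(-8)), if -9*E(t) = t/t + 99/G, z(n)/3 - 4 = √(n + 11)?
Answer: -201088/45 ≈ -4468.6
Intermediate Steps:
z(n) = 12 + 3*√(11 + n) (z(n) = 12 + 3*√(n + 11) = 12 + 3*√(11 + n))
E(t) = 28/45 (E(t) = -(t/t + 99/(-15))/9 = -(1 + 99*(-1/15))/9 = -(1 - 33/5)/9 = -⅑*(-28/5) = 28/45)
-4468 - E(z(-8)) = -4468 - 1*28/45 = -4468 - 28/45 = -201088/45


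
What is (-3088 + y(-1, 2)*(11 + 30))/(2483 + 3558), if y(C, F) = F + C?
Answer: -3047/6041 ≈ -0.50439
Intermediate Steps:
y(C, F) = C + F
(-3088 + y(-1, 2)*(11 + 30))/(2483 + 3558) = (-3088 + (-1 + 2)*(11 + 30))/(2483 + 3558) = (-3088 + 1*41)/6041 = (-3088 + 41)*(1/6041) = -3047*1/6041 = -3047/6041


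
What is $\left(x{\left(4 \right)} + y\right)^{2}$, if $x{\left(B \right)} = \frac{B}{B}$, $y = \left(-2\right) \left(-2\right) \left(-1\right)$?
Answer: $9$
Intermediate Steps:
$y = -4$ ($y = 4 \left(-1\right) = -4$)
$x{\left(B \right)} = 1$
$\left(x{\left(4 \right)} + y\right)^{2} = \left(1 - 4\right)^{2} = \left(-3\right)^{2} = 9$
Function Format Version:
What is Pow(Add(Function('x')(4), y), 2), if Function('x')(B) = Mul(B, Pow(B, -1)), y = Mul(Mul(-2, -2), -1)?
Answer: 9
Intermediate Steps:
y = -4 (y = Mul(4, -1) = -4)
Function('x')(B) = 1
Pow(Add(Function('x')(4), y), 2) = Pow(Add(1, -4), 2) = Pow(-3, 2) = 9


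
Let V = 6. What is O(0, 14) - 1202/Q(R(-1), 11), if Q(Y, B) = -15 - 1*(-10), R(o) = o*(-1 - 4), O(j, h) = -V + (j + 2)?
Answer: 1182/5 ≈ 236.40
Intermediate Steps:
O(j, h) = -4 + j (O(j, h) = -1*6 + (j + 2) = -6 + (2 + j) = -4 + j)
R(o) = -5*o (R(o) = o*(-5) = -5*o)
Q(Y, B) = -5 (Q(Y, B) = -15 + 10 = -5)
O(0, 14) - 1202/Q(R(-1), 11) = (-4 + 0) - 1202/(-5) = -4 - ⅕*(-1202) = -4 + 1202/5 = 1182/5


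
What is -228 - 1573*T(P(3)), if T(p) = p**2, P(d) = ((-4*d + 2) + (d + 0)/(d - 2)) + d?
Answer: -25396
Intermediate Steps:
P(d) = 2 - 3*d + d/(-2 + d) (P(d) = ((2 - 4*d) + d/(-2 + d)) + d = (2 - 4*d + d/(-2 + d)) + d = 2 - 3*d + d/(-2 + d))
-228 - 1573*T(P(3)) = -228 - 1573*(-4 - 3*3**2 + 9*3)**2/(-2 + 3)**2 = -228 - 1573*(-4 - 3*9 + 27)**2 = -228 - 1573*(-4 - 27 + 27)**2 = -228 - 1573*(1*(-4))**2 = -228 - 1573*(-4)**2 = -228 - 1573*16 = -228 - 25168 = -25396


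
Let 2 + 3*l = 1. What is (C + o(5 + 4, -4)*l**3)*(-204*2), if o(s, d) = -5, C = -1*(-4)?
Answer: -15368/9 ≈ -1707.6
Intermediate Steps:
C = 4
l = -1/3 (l = -2/3 + (1/3)*1 = -2/3 + 1/3 = -1/3 ≈ -0.33333)
(C + o(5 + 4, -4)*l**3)*(-204*2) = (4 - 5*(-1/3)**3)*(-204*2) = (4 - 5*(-1/27))*(-408) = (4 + 5/27)*(-408) = (113/27)*(-408) = -15368/9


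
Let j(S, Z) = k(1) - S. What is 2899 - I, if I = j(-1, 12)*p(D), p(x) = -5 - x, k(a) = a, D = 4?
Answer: 2917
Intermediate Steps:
j(S, Z) = 1 - S
I = -18 (I = (1 - 1*(-1))*(-5 - 1*4) = (1 + 1)*(-5 - 4) = 2*(-9) = -18)
2899 - I = 2899 - 1*(-18) = 2899 + 18 = 2917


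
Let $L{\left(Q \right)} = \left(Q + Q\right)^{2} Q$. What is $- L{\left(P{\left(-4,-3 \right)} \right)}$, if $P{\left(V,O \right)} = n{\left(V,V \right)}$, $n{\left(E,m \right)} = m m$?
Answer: $-16384$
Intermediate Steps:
$n{\left(E,m \right)} = m^{2}$
$P{\left(V,O \right)} = V^{2}$
$L{\left(Q \right)} = 4 Q^{3}$ ($L{\left(Q \right)} = \left(2 Q\right)^{2} Q = 4 Q^{2} Q = 4 Q^{3}$)
$- L{\left(P{\left(-4,-3 \right)} \right)} = - 4 \left(\left(-4\right)^{2}\right)^{3} = - 4 \cdot 16^{3} = - 4 \cdot 4096 = \left(-1\right) 16384 = -16384$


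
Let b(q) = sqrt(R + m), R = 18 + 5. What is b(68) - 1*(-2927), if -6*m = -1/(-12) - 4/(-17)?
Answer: 2927 + sqrt(954958)/204 ≈ 2931.8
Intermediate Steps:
m = -65/1224 (m = -(-1/(-12) - 4/(-17))/6 = -(-1*(-1/12) - 4*(-1/17))/6 = -(1/12 + 4/17)/6 = -1/6*65/204 = -65/1224 ≈ -0.053105)
R = 23
b(q) = sqrt(954958)/204 (b(q) = sqrt(23 - 65/1224) = sqrt(28087/1224) = sqrt(954958)/204)
b(68) - 1*(-2927) = sqrt(954958)/204 - 1*(-2927) = sqrt(954958)/204 + 2927 = 2927 + sqrt(954958)/204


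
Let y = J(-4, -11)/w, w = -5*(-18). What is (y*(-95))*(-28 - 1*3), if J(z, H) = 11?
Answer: 6479/18 ≈ 359.94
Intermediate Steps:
w = 90
y = 11/90 ≈ 0.12222
(y*(-95))*(-28 - 1*3) = ((11/90)*(-95))*(-28 - 1*3) = -209*(-28 - 3)/18 = -209/18*(-31) = 6479/18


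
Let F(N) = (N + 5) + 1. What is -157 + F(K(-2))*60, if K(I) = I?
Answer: 83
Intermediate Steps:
F(N) = 6 + N (F(N) = (5 + N) + 1 = 6 + N)
-157 + F(K(-2))*60 = -157 + (6 - 2)*60 = -157 + 4*60 = -157 + 240 = 83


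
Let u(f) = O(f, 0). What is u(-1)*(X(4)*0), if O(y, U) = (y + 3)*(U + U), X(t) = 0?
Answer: 0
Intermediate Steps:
O(y, U) = 2*U*(3 + y) (O(y, U) = (3 + y)*(2*U) = 2*U*(3 + y))
u(f) = 0 (u(f) = 2*0*(3 + f) = 0)
u(-1)*(X(4)*0) = 0*(0*0) = 0*0 = 0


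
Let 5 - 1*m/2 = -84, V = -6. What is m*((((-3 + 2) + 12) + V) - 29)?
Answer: -4272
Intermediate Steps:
m = 178 (m = 10 - 2*(-84) = 10 + 168 = 178)
m*((((-3 + 2) + 12) + V) - 29) = 178*((((-3 + 2) + 12) - 6) - 29) = 178*(((-1 + 12) - 6) - 29) = 178*((11 - 6) - 29) = 178*(5 - 29) = 178*(-24) = -4272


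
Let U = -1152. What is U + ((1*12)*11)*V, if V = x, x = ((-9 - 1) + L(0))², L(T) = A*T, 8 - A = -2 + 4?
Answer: 12048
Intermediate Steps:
A = 6 (A = 8 - (-2 + 4) = 8 - 1*2 = 8 - 2 = 6)
L(T) = 6*T
x = 100 (x = ((-9 - 1) + 6*0)² = (-10 + 0)² = (-10)² = 100)
V = 100
U + ((1*12)*11)*V = -1152 + ((1*12)*11)*100 = -1152 + (12*11)*100 = -1152 + 132*100 = -1152 + 13200 = 12048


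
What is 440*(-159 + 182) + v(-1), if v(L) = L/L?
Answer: 10121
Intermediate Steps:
v(L) = 1
440*(-159 + 182) + v(-1) = 440*(-159 + 182) + 1 = 440*23 + 1 = 10120 + 1 = 10121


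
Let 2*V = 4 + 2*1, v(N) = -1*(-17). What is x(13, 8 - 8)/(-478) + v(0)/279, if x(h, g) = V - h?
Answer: 5458/66681 ≈ 0.081852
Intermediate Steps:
v(N) = 17
V = 3 (V = (4 + 2*1)/2 = (4 + 2)/2 = (1/2)*6 = 3)
x(h, g) = 3 - h
x(13, 8 - 8)/(-478) + v(0)/279 = (3 - 1*13)/(-478) + 17/279 = (3 - 13)*(-1/478) + 17*(1/279) = -10*(-1/478) + 17/279 = 5/239 + 17/279 = 5458/66681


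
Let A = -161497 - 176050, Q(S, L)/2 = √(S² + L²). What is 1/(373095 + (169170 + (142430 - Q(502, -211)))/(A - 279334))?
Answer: 28395637601981739/10594256067857691154585 - 1233762*√11861/10594256067857691154585 ≈ 2.6803e-6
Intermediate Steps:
Q(S, L) = 2*√(L² + S²) (Q(S, L) = 2*√(S² + L²) = 2*√(L² + S²))
A = -337547
1/(373095 + (169170 + (142430 - Q(502, -211)))/(A - 279334)) = 1/(373095 + (169170 + (142430 - 2*√((-211)² + 502²)))/(-337547 - 279334)) = 1/(373095 + (169170 + (142430 - 2*√(44521 + 252004)))/(-616881)) = 1/(373095 + (169170 + (142430 - 2*√296525))*(-1/616881)) = 1/(373095 + (169170 + (142430 - 2*5*√11861))*(-1/616881)) = 1/(373095 + (169170 + (142430 - 10*√11861))*(-1/616881)) = 1/(373095 + (311600 - 10*√11861)*(-1/616881)) = 1/(373095 + (-311600/616881 + 10*√11861/616881)) = 1/(230154905095/616881 + 10*√11861/616881)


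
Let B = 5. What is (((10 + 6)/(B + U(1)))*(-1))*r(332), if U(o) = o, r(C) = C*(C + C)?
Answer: -1763584/3 ≈ -5.8786e+5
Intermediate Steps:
r(C) = 2*C² (r(C) = C*(2*C) = 2*C²)
(((10 + 6)/(B + U(1)))*(-1))*r(332) = (((10 + 6)/(5 + 1))*(-1))*(2*332²) = ((16/6)*(-1))*(2*110224) = ((16*(⅙))*(-1))*220448 = ((8/3)*(-1))*220448 = -8/3*220448 = -1763584/3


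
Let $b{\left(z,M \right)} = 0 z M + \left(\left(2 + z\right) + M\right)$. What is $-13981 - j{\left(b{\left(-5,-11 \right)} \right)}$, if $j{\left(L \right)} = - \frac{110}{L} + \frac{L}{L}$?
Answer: $- \frac{97929}{7} \approx -13990.0$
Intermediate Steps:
$b{\left(z,M \right)} = 2 + M + z$ ($b{\left(z,M \right)} = 0 M + \left(2 + M + z\right) = 0 + \left(2 + M + z\right) = 2 + M + z$)
$j{\left(L \right)} = 1 - \frac{110}{L}$ ($j{\left(L \right)} = - \frac{110}{L} + 1 = 1 - \frac{110}{L}$)
$-13981 - j{\left(b{\left(-5,-11 \right)} \right)} = -13981 - \frac{-110 - 14}{2 - 11 - 5} = -13981 - \frac{-110 - 14}{-14} = -13981 - \left(- \frac{1}{14}\right) \left(-124\right) = -13981 - \frac{62}{7} = - \frac{97929}{7}$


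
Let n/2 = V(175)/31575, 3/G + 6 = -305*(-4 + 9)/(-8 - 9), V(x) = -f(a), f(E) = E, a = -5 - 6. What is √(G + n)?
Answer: √2950419673119/8986245 ≈ 0.19115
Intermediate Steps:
a = -11
V(x) = 11 (V(x) = -1*(-11) = 11)
G = 51/1423 (G = 3/(-6 - 305*(-4 + 9)/(-8 - 9)) = 3/(-6 - 1525/(-17)) = 3/(-6 - 1525*(-1)/17) = 3/(-6 - 305*(-5/17)) = 3/(-6 + 1525/17) = 3/(1423/17) = 3*(17/1423) = 51/1423 ≈ 0.035840)
n = 22/31575 (n = 2*(11/31575) = 22/31575 ≈ 0.00069675)
√(G + n) = √(51/1423 + 22/31575) = √(1641631/44931225) = √2950419673119/8986245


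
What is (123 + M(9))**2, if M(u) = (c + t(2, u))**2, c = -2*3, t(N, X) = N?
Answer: 19321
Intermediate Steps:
c = -6
M(u) = 16 (M(u) = (-6 + 2)**2 = (-4)**2 = 16)
(123 + M(9))**2 = (123 + 16)**2 = 139**2 = 19321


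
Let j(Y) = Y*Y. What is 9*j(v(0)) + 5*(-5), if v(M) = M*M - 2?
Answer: 11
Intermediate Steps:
v(M) = -2 + M² (v(M) = M² - 2 = -2 + M²)
j(Y) = Y²
9*j(v(0)) + 5*(-5) = 9*(-2 + 0²)² + 5*(-5) = 9*(-2 + 0)² - 25 = 9*(-2)² - 25 = 9*4 - 25 = 36 - 25 = 11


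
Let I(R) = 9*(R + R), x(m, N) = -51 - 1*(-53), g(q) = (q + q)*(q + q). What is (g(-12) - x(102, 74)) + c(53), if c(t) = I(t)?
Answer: 1528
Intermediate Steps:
g(q) = 4*q² (g(q) = (2*q)*(2*q) = 4*q²)
x(m, N) = 2 (x(m, N) = -51 + 53 = 2)
I(R) = 18*R (I(R) = 9*(2*R) = 18*R)
c(t) = 18*t
(g(-12) - x(102, 74)) + c(53) = (4*(-12)² - 1*2) + 18*53 = (4*144 - 2) + 954 = (576 - 2) + 954 = 574 + 954 = 1528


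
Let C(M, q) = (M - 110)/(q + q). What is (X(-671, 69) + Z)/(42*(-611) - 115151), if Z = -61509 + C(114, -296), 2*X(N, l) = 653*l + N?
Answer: 5818769/20840324 ≈ 0.27921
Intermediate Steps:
C(M, q) = (-110 + M)/(2*q) (C(M, q) = (-110 + M)/((2*q)) = (-110 + M)*(1/(2*q)) = (-110 + M)/(2*q))
X(N, l) = N/2 + 653*l/2 (X(N, l) = (653*l + N)/2 = (N + 653*l)/2 = N/2 + 653*l/2)
Z = -9103333/148 (Z = -61509 + (½)*(-110 + 114)/(-296) = -61509 + (½)*(-1/296)*4 = -61509 - 1/148 = -9103333/148 ≈ -61509.)
(X(-671, 69) + Z)/(42*(-611) - 115151) = (((½)*(-671) + (653/2)*69) - 9103333/148)/(42*(-611) - 115151) = ((-671/2 + 45057/2) - 9103333/148)/(-25662 - 115151) = (22193 - 9103333/148)/(-140813) = -5818769/148*(-1/140813) = 5818769/20840324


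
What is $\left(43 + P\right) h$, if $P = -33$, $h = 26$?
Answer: $260$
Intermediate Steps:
$\left(43 + P\right) h = \left(43 - 33\right) 26 = 10 \cdot 26 = 260$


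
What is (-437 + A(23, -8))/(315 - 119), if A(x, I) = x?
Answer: -207/98 ≈ -2.1122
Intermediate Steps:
(-437 + A(23, -8))/(315 - 119) = (-437 + 23)/(315 - 119) = -414/196 = -414*1/196 = -207/98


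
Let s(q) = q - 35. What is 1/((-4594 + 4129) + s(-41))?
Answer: -1/541 ≈ -0.0018484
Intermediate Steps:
s(q) = -35 + q
1/((-4594 + 4129) + s(-41)) = 1/((-4594 + 4129) + (-35 - 41)) = 1/(-465 - 76) = 1/(-541) = -1/541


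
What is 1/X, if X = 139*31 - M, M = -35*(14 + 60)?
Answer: 1/6899 ≈ 0.00014495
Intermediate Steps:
M = -2590 (M = -35*74 = -2590)
X = 6899 (X = 139*31 - 1*(-2590) = 4309 + 2590 = 6899)
1/X = 1/6899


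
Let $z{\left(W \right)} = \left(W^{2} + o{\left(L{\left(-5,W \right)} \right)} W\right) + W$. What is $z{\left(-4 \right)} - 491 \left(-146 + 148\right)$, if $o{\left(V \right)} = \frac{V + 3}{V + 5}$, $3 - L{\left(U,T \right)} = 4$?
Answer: $-972$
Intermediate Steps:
$L{\left(U,T \right)} = -1$ ($L{\left(U,T \right)} = 3 - 4 = -1$)
$o{\left(V \right)} = \frac{3 + V}{5 + V}$
$z{\left(W \right)} = W^{2} + \frac{3 W}{2}$ ($z{\left(W \right)} = \left(W^{2} + \frac{3 - 1}{5 - 1} W\right) + W = \left(W^{2} + \frac{1}{4} \cdot 2 W\right) + W = \left(W^{2} + \frac{W}{2}\right) + W = W^{2} + \frac{3 W}{2}$)
$z{\left(-4 \right)} - 491 \left(-146 + 148\right) = \frac{1}{2} \left(-4\right) \left(3 + 2 \left(-4\right)\right) - 491 \left(-146 + 148\right) = \frac{1}{2} \left(-4\right) \left(3 - 8\right) - 982 = \frac{1}{2} \left(-4\right) \left(-5\right) - 982 = 10 - 982 = -972$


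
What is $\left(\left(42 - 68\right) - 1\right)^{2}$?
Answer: $729$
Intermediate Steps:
$\left(\left(42 - 68\right) - 1\right)^{2} = \left(-26 - 1\right)^{2} = \left(-27\right)^{2} = 729$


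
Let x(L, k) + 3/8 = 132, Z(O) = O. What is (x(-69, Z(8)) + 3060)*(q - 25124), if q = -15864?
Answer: -261636651/2 ≈ -1.3082e+8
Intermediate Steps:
x(L, k) = 1053/8 (x(L, k) = -3/8 + 132 = 1053/8)
(x(-69, Z(8)) + 3060)*(q - 25124) = (1053/8 + 3060)*(-15864 - 25124) = (25533/8)*(-40988) = -261636651/2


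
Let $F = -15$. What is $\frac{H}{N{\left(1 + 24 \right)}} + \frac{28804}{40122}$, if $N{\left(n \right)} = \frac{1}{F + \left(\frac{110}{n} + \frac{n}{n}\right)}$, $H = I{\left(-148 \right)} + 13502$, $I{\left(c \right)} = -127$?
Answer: $- \frac{2575817998}{20061} \approx -1.284 \cdot 10^{5}$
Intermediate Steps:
$H = 13375$ ($H = -127 + 13502 = 13375$)
$N{\left(n \right)} = \frac{1}{-14 + \frac{110}{n}}$ ($N{\left(n \right)} = \frac{1}{-15 + \left(\frac{110}{n} + \frac{n}{n}\right)} = \frac{1}{-15 + \left(\frac{110}{n} + 1\right)} = \frac{1}{-15 + \left(1 + \frac{110}{n}\right)} = \frac{1}{-14 + \frac{110}{n}}$)
$\frac{H}{N{\left(1 + 24 \right)}} + \frac{28804}{40122} = \frac{13375}{\frac{1}{2} \left(1 + 24\right) \frac{1}{55 - 7 \left(1 + 24\right)}} + \frac{28804}{40122} = \frac{13375}{\frac{1}{2} \cdot 25 \frac{1}{55 - 175}} + 28804 \cdot \frac{1}{40122} = \frac{13375}{\frac{1}{2} \cdot 25 \frac{1}{55 - 175}} + \frac{14402}{20061} = \frac{13375}{\frac{1}{2} \cdot 25 \frac{1}{-120}} + \frac{14402}{20061} = \frac{13375}{\frac{1}{2} \cdot 25 \left(- \frac{1}{120}\right)} + \frac{14402}{20061} = \frac{13375}{- \frac{5}{48}} + \frac{14402}{20061} = 13375 \left(- \frac{48}{5}\right) + \frac{14402}{20061} = -128400 + \frac{14402}{20061} = - \frac{2575817998}{20061}$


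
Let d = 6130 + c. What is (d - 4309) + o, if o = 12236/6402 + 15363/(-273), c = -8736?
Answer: -2030112848/291291 ≈ -6969.4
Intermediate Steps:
d = -2606 (d = 6130 - 8736 = -2606)
o = -15835583/291291 (o = 12236*(1/6402) + 15363*(-1/273) = 6118/3201 - 5121/91 = -15835583/291291 ≈ -54.363)
(d - 4309) + o = (-2606 - 4309) - 15835583/291291 = -6915 - 15835583/291291 = -2030112848/291291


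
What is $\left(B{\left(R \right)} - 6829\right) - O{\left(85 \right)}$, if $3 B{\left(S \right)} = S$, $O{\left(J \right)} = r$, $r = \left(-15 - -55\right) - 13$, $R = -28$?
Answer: $- \frac{20596}{3} \approx -6865.3$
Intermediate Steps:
$r = 27$ ($r = \left(-15 + 55\right) - 13 = 40 - 13 = 27$)
$O{\left(J \right)} = 27$
$B{\left(S \right)} = \frac{S}{3}$
$\left(B{\left(R \right)} - 6829\right) - O{\left(85 \right)} = \left(\frac{1}{3} \left(-28\right) - 6829\right) - 27 = \left(- \frac{28}{3} - 6829\right) - 27 = - \frac{20515}{3} - 27 = - \frac{20596}{3}$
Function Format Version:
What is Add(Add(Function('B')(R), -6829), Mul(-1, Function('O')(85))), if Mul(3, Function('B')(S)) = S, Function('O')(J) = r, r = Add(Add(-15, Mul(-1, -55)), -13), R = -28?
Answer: Rational(-20596, 3) ≈ -6865.3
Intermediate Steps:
r = 27 (r = Add(Add(-15, 55), -13) = Add(40, -13) = 27)
Function('O')(J) = 27
Function('B')(S) = Mul(Rational(1, 3), S)
Add(Add(Function('B')(R), -6829), Mul(-1, Function('O')(85))) = Add(Add(Mul(Rational(1, 3), -28), -6829), Mul(-1, 27)) = Add(Add(Rational(-28, 3), -6829), -27) = Add(Rational(-20515, 3), -27) = Rational(-20596, 3)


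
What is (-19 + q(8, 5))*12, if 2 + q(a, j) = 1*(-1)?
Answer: -264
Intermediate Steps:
q(a, j) = -3 (q(a, j) = -2 + 1*(-1) = -2 - 1 = -3)
(-19 + q(8, 5))*12 = (-19 - 3)*12 = -22*12 = -264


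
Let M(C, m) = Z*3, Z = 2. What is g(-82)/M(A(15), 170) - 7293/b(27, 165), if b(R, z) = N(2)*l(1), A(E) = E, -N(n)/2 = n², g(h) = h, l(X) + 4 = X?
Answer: -7621/24 ≈ -317.54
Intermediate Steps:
l(X) = -4 + X
N(n) = -2*n²
M(C, m) = 6 (M(C, m) = 2*3 = 6)
b(R, z) = 24 (b(R, z) = (-2*2²)*(-4 + 1) = -2*4*(-3) = -8*(-3) = 24)
g(-82)/M(A(15), 170) - 7293/b(27, 165) = -82/6 - 7293/24 = -82*⅙ - 7293*1/24 = -41/3 - 2431/8 = -7621/24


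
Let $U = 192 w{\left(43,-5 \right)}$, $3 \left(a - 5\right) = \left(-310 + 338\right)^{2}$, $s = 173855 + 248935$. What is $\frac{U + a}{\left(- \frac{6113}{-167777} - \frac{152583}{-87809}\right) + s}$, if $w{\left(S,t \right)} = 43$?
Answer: $\frac{376661496271231}{18686124564326634} \approx 0.020157$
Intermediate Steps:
$s = 422790$
$a = \frac{799}{3}$ ($a = 5 + \frac{\left(-310 + 338\right)^{2}}{3} = 5 + \frac{28^{2}}{3} = 5 + \frac{1}{3} \cdot 784 = 5 + \frac{784}{3} = \frac{799}{3} \approx 266.33$)
$U = 8256$ ($U = 192 \cdot 43 = 8256$)
$\frac{U + a}{\left(- \frac{6113}{-167777} - \frac{152583}{-87809}\right) + s} = \frac{8256 + \frac{799}{3}}{\left(- \frac{6113}{-167777} - \frac{152583}{-87809}\right) + 422790} = \frac{25567}{3 \left(\left(\left(-6113\right) \left(- \frac{1}{167777}\right) - - \frac{152583}{87809}\right) + 422790\right)} = \frac{25567}{3 \left(\left(\frac{6113}{167777} + \frac{152583}{87809}\right) + 422790\right)} = \frac{25567}{3 \left(\frac{26136694408}{14732330593} + 422790\right)} = \frac{25567}{3 \cdot \frac{6228708188108878}{14732330593}} = \frac{25567}{3} \cdot \frac{14732330593}{6228708188108878} = \frac{376661496271231}{18686124564326634}$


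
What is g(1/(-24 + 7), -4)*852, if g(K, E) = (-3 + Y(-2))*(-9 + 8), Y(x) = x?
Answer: 4260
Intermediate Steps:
g(K, E) = 5 (g(K, E) = (-3 - 2)*(-9 + 8) = -5*(-1) = 5)
g(1/(-24 + 7), -4)*852 = 5*852 = 4260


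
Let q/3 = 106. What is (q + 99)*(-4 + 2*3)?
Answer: 834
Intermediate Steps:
q = 318 (q = 3*106 = 318)
(q + 99)*(-4 + 2*3) = (318 + 99)*(-4 + 2*3) = 417*(-4 + 6) = 417*2 = 834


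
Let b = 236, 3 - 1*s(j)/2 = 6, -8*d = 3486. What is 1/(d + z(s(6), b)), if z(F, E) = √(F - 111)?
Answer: -2324/1013307 - 16*I*√13/1013307 ≈ -0.0022935 - 5.6931e-5*I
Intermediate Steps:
d = -1743/4 (d = -⅛*3486 = -1743/4 ≈ -435.75)
s(j) = -6 (s(j) = 6 - 2*6 = 6 - 12 = -6)
z(F, E) = √(-111 + F)
1/(d + z(s(6), b)) = 1/(-1743/4 + √(-111 - 6)) = 1/(-1743/4 + √(-117)) = 1/(-1743/4 + 3*I*√13)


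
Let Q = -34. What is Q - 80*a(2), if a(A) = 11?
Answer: -914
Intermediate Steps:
Q - 80*a(2) = -34 - 80*11 = -34 - 880 = -914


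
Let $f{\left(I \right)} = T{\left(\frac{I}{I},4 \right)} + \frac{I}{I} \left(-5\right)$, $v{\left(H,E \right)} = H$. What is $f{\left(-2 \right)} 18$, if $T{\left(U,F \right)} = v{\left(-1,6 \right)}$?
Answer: $-108$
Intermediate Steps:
$T{\left(U,F \right)} = -1$
$f{\left(I \right)} = -6$ ($f{\left(I \right)} = -1 + \frac{I}{I} \left(-5\right) = -1 + 1 \left(-5\right) = -1 - 5 = -6$)
$f{\left(-2 \right)} 18 = \left(-6\right) 18 = -108$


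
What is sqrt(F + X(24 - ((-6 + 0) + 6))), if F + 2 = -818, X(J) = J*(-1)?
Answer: 2*I*sqrt(211) ≈ 29.052*I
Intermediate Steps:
X(J) = -J
F = -820 (F = -2 - 818 = -820)
sqrt(F + X(24 - ((-6 + 0) + 6))) = sqrt(-820 - (24 - ((-6 + 0) + 6))) = sqrt(-820 - (24 - (-6 + 6))) = sqrt(-820 - (24 - 1*0)) = sqrt(-820 - (24 + 0)) = sqrt(-820 - 1*24) = sqrt(-820 - 24) = sqrt(-844) = 2*I*sqrt(211)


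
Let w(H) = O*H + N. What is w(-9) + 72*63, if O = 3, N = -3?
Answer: 4506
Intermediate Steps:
w(H) = -3 + 3*H (w(H) = 3*H - 3 = -3 + 3*H)
w(-9) + 72*63 = (-3 + 3*(-9)) + 72*63 = (-3 - 27) + 4536 = -30 + 4536 = 4506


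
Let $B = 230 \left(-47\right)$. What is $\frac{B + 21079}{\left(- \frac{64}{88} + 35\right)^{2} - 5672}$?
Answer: $- \frac{1242549}{544183} \approx -2.2833$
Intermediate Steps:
$B = -10810$
$\frac{B + 21079}{\left(- \frac{64}{88} + 35\right)^{2} - 5672} = \frac{-10810 + 21079}{\left(- \frac{64}{88} + 35\right)^{2} - 5672} = \frac{10269}{\left(\left(-64\right) \frac{1}{88} + 35\right)^{2} - 5672} = \frac{10269}{\left(- \frac{8}{11} + 35\right)^{2} - 5672} = \frac{10269}{\left(\frac{377}{11}\right)^{2} - 5672} = \frac{10269}{\frac{142129}{121} - 5672} = \frac{10269}{- \frac{544183}{121}} = 10269 \left(- \frac{121}{544183}\right) = - \frac{1242549}{544183}$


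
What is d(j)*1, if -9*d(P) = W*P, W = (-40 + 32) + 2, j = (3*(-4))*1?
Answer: -8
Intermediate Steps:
j = -12 (j = -12*1 = -12)
W = -6 (W = -8 + 2 = -6)
d(P) = 2*P/3 (d(P) = -(-2)*P/3 = 2*P/3)
d(j)*1 = ((⅔)*(-12))*1 = -8*1 = -8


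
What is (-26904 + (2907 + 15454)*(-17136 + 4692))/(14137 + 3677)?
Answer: -38085198/2969 ≈ -12828.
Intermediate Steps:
(-26904 + (2907 + 15454)*(-17136 + 4692))/(14137 + 3677) = (-26904 + 18361*(-12444))/17814 = (-26904 - 228484284)*(1/17814) = -228511188*1/17814 = -38085198/2969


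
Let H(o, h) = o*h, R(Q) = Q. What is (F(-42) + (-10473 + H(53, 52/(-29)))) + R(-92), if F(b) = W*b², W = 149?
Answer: 7313103/29 ≈ 2.5218e+5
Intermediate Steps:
F(b) = 149*b²
H(o, h) = h*o
(F(-42) + (-10473 + H(53, 52/(-29)))) + R(-92) = (149*(-42)² + (-10473 + (52/(-29))*53)) - 92 = (149*1764 + (-10473 + (52*(-1/29))*53)) - 92 = (262836 + (-10473 - 52/29*53)) - 92 = (262836 + (-10473 - 2756/29)) - 92 = (262836 - 306473/29) - 92 = 7315771/29 - 92 = 7313103/29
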